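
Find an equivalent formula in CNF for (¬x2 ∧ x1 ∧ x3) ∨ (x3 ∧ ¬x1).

(¬x2 ∧ x1 ∧ x3) ∨ (x3 ∧ ¬x1)
≡ (¬x2 ∨ x3) ∧ (¬x2 ∨ ¬x1) ∧ (x1 ∨ x3) ∧ (x1 ∨ ¬x1) ∧ (x3 ∨ x3) ∧ (x3 ∨ ¬x1)   — distribute ∨ over ∧
≡ (¬x2 ∨ ¬x1) ∧ x3   — simplify

(¬x2 ∨ ¬x1) ∧ x3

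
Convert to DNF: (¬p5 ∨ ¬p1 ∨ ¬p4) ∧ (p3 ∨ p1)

(¬p5 ∧ p3) ∨ (¬p5 ∧ p1) ∨ (¬p1 ∧ p3) ∨ (¬p4 ∧ p3) ∨ (¬p4 ∧ p1)

(¬p5 ∨ ¬p1 ∨ ¬p4) ∧ (p3 ∨ p1)
= (¬p5 ∧ p3) ∨ (¬p5 ∧ p1) ∨ (¬p1 ∧ p3) ∨ (¬p1 ∧ p1) ∨ (¬p4 ∧ p3) ∨ (¬p4 ∧ p1)   [distribute ∧ over ∨]
= (¬p5 ∧ p3) ∨ (¬p5 ∧ p1) ∨ (¬p1 ∧ p3) ∨ (¬p4 ∧ p3) ∨ (¬p4 ∧ p1)   [simplify]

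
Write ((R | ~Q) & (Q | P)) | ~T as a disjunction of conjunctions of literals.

((R | ~Q) & (Q | P)) | ~T
≡ (R & Q) | (R & P) | (~Q & Q) | (~Q & P) | ~T   (distribute & over |)
≡ (R & Q) | (R & P) | (~Q & P) | ~T   (simplify)

(R & Q) | (R & P) | (~Q & P) | ~T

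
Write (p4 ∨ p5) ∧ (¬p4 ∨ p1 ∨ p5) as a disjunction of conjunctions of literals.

(p4 ∨ p5) ∧ (¬p4 ∨ p1 ∨ p5)
⇔ p4 ∧ ¬p4 ∨ p4 ∧ p1 ∨ p4 ∧ p5 ∨ p5 ∧ ¬p4 ∨ p5 ∧ p1 ∨ p5 ∧ p5   [distribute ∧ over ∨]
⇔ p4 ∧ p1 ∨ p5   [simplify]

p4 ∧ p1 ∨ p5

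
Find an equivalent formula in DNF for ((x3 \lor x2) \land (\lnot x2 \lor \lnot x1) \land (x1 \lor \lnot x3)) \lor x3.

(x2 \land \lnot x1 \land \lnot x3) \lor x3

((x3 \lor x2) \land (\lnot x2 \lor \lnot x1) \land (x1 \lor \lnot x3)) \lor x3
≡ (x3 \land \lnot x2 \land x1) \lor (x3 \land \lnot x2 \land \lnot x3) \lor (x3 \land \lnot x1 \land x1) \lor (x3 \land \lnot x1 \land \lnot x3) \lor (x2 \land \lnot x2 \land x1) \lor (x2 \land \lnot x2 \land \lnot x3) \lor (x2 \land \lnot x1 \land x1) \lor (x2 \land \lnot x1 \land \lnot x3) \lor x3   [distribute \land over \lor]
≡ (x2 \land \lnot x1 \land \lnot x3) \lor x3   [simplify]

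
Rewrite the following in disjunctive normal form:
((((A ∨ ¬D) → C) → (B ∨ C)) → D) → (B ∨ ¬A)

(¬D ∧ ¬C) ∨ (C ∧ ¬D) ∨ B ∨ ¬A

((((A ∨ ¬D) → C) → (B ∨ C)) → D) → (B ∨ ¬A)
≡ ¬((((A ∨ ¬D) → C) → (B ∨ C)) → D) ∨ B ∨ ¬A   — eliminate →
≡ ¬(¬(((A ∨ ¬D) → C) → (B ∨ C)) ∨ D) ∨ B ∨ ¬A   — eliminate →
≡ ¬(¬(¬((A ∨ ¬D) → C) ∨ B ∨ C) ∨ D) ∨ B ∨ ¬A   — eliminate →
≡ ¬(¬(¬(¬(A ∨ ¬D) ∨ C) ∨ B ∨ C) ∨ D) ∨ B ∨ ¬A   — eliminate →
≡ (¬¬(¬(¬(A ∨ ¬D) ∨ C) ∨ B ∨ C) ∧ ¬D) ∨ B ∨ ¬A   — De Morgan
≡ ((¬(¬(A ∨ ¬D) ∨ C) ∨ B ∨ C) ∧ ¬D) ∨ B ∨ ¬A   — double negation
≡ (((¬¬(A ∨ ¬D) ∧ ¬C) ∨ B ∨ C) ∧ ¬D) ∨ B ∨ ¬A   — De Morgan
≡ ((((A ∨ ¬D) ∧ ¬C) ∨ B ∨ C) ∧ ¬D) ∨ B ∨ ¬A   — double negation
≡ (A ∧ ¬C ∧ ¬D) ∨ (¬D ∧ ¬C ∧ ¬D) ∨ (B ∧ ¬D) ∨ (C ∧ ¬D) ∨ B ∨ ¬A   — distribute ∧ over ∨
≡ (¬D ∧ ¬C) ∨ (C ∧ ¬D) ∨ B ∨ ¬A   — simplify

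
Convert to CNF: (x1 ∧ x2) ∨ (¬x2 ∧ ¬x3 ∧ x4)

(x1 ∧ x2) ∨ (¬x2 ∧ ¬x3 ∧ x4)
⇔ (x1 ∨ ¬x2) ∧ (x1 ∨ ¬x3) ∧ (x1 ∨ x4) ∧ (x2 ∨ ¬x2) ∧ (x2 ∨ ¬x3) ∧ (x2 ∨ x4)   — distribute ∨ over ∧
⇔ (x1 ∨ ¬x2) ∧ (x1 ∨ ¬x3) ∧ (x1 ∨ x4) ∧ (x2 ∨ ¬x3) ∧ (x2 ∨ x4)   — simplify

(x1 ∨ ¬x2) ∧ (x1 ∨ ¬x3) ∧ (x1 ∨ x4) ∧ (x2 ∨ ¬x3) ∧ (x2 ∨ x4)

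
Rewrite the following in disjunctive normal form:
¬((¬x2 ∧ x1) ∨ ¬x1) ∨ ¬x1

¬((¬x2 ∧ x1) ∨ ¬x1) ∨ ¬x1
⇔ (¬(¬x2 ∧ x1) ∧ ¬¬x1) ∨ ¬x1   — De Morgan
⇔ ((¬¬x2 ∨ ¬x1) ∧ ¬¬x1) ∨ ¬x1   — De Morgan
⇔ ((x2 ∨ ¬x1) ∧ ¬¬x1) ∨ ¬x1   — double negation
⇔ ((x2 ∨ ¬x1) ∧ x1) ∨ ¬x1   — double negation
⇔ (x2 ∧ x1) ∨ (¬x1 ∧ x1) ∨ ¬x1   — distribute ∧ over ∨
⇔ (x2 ∧ x1) ∨ ¬x1   — simplify

(x2 ∧ x1) ∨ ¬x1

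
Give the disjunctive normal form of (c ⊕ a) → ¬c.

(a ∧ c) ∨ ¬c

(c ⊕ a) → ¬c
≡ ¬(c ⊕ a) ∨ ¬c   (eliminate →)
≡ ¬((c ∧ ¬a) ∨ (¬c ∧ a)) ∨ ¬c   (expand ⊕)
≡ (¬(c ∧ ¬a) ∧ ¬(¬c ∧ a)) ∨ ¬c   (De Morgan)
≡ ((¬c ∨ ¬¬a) ∧ ¬(¬c ∧ a)) ∨ ¬c   (De Morgan)
≡ ((¬c ∨ a) ∧ ¬(¬c ∧ a)) ∨ ¬c   (double negation)
≡ ((¬c ∨ a) ∧ (¬¬c ∨ ¬a)) ∨ ¬c   (De Morgan)
≡ ((¬c ∨ a) ∧ (c ∨ ¬a)) ∨ ¬c   (double negation)
≡ (¬c ∧ c) ∨ (¬c ∧ ¬a) ∨ (a ∧ c) ∨ (a ∧ ¬a) ∨ ¬c   (distribute ∧ over ∨)
≡ (a ∧ c) ∨ ¬c   (simplify)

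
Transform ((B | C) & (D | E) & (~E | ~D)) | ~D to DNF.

((B | C) & (D | E) & (~E | ~D)) | ~D
= (B & D & ~E) | (B & D & ~D) | (B & E & ~E) | (B & E & ~D) | (C & D & ~E) | (C & D & ~D) | (C & E & ~E) | (C & E & ~D) | ~D   (distribute & over |)
= (B & D & ~E) | (C & D & ~E) | ~D   (simplify)

(B & D & ~E) | (C & D & ~E) | ~D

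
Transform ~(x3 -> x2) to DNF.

~(x3 -> x2)
≡ ~(~x3 | x2)   (eliminate ->)
≡ ~~x3 & ~x2   (De Morgan)
≡ x3 & ~x2   (double negation)

x3 & ~x2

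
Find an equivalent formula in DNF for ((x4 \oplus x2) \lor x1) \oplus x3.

(x4 \land \lnot x2 \land \lnot x3) \lor (\lnot x4 \land x2 \land \lnot x3) \lor (x1 \land \lnot x3) \lor (\lnot x4 \land \lnot x2 \land \lnot x1 \land x3) \lor (x2 \land x4 \land \lnot x1 \land x3)

((x4 \oplus x2) \lor x1) \oplus x3
= (((x4 \oplus x2) \lor x1) \land \lnot x3) \lor (\lnot ((x4 \oplus x2) \lor x1) \land x3)   [expand \oplus]
= (((x4 \land \lnot x2) \lor (\lnot x4 \land x2) \lor x1) \land \lnot x3) \lor (\lnot ((x4 \oplus x2) \lor x1) \land x3)   [expand \oplus]
= (((x4 \land \lnot x2) \lor (\lnot x4 \land x2) \lor x1) \land \lnot x3) \lor (\lnot ((x4 \land \lnot x2) \lor (\lnot x4 \land x2) \lor x1) \land x3)   [expand \oplus]
= (((x4 \land \lnot x2) \lor (\lnot x4 \land x2) \lor x1) \land \lnot x3) \lor (\lnot (x4 \land \lnot x2) \land \lnot (\lnot x4 \land x2) \land \lnot x1 \land x3)   [De Morgan]
= (((x4 \land \lnot x2) \lor (\lnot x4 \land x2) \lor x1) \land \lnot x3) \lor ((\lnot x4 \lor \lnot \lnot x2) \land \lnot (\lnot x4 \land x2) \land \lnot x1 \land x3)   [De Morgan]
= (((x4 \land \lnot x2) \lor (\lnot x4 \land x2) \lor x1) \land \lnot x3) \lor ((\lnot x4 \lor x2) \land \lnot (\lnot x4 \land x2) \land \lnot x1 \land x3)   [double negation]
= (((x4 \land \lnot x2) \lor (\lnot x4 \land x2) \lor x1) \land \lnot x3) \lor ((\lnot x4 \lor x2) \land (\lnot \lnot x4 \lor \lnot x2) \land \lnot x1 \land x3)   [De Morgan]
= (((x4 \land \lnot x2) \lor (\lnot x4 \land x2) \lor x1) \land \lnot x3) \lor ((\lnot x4 \lor x2) \land (x4 \lor \lnot x2) \land \lnot x1 \land x3)   [double negation]
= (x4 \land \lnot x2 \land \lnot x3) \lor (\lnot x4 \land x2 \land \lnot x3) \lor (x1 \land \lnot x3) \lor (\lnot x4 \land x4 \land \lnot x1 \land x3) \lor (\lnot x4 \land \lnot x2 \land \lnot x1 \land x3) \lor (x2 \land x4 \land \lnot x1 \land x3) \lor (x2 \land \lnot x2 \land \lnot x1 \land x3)   [distribute \land over \lor]
= (x4 \land \lnot x2 \land \lnot x3) \lor (\lnot x4 \land x2 \land \lnot x3) \lor (x1 \land \lnot x3) \lor (\lnot x4 \land \lnot x2 \land \lnot x1 \land x3) \lor (x2 \land x4 \land \lnot x1 \land x3)   [simplify]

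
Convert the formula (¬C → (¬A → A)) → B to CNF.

(¬C ∨ B) ∧ (¬A ∨ B)

(¬C → (¬A → A)) → B
= ¬(¬C → (¬A → A)) ∨ B
= ¬(¬¬C ∨ (¬A → A)) ∨ B
= ¬(¬¬C ∨ ¬¬A ∨ A) ∨ B
= (¬¬¬C ∧ ¬¬¬A ∧ ¬A) ∨ B
= (¬C ∧ ¬¬¬A ∧ ¬A) ∨ B
= (¬C ∧ ¬A ∧ ¬A) ∨ B
= (¬C ∨ B) ∧ (¬A ∨ B) ∧ (¬A ∨ B)
= (¬C ∨ B) ∧ (¬A ∨ B)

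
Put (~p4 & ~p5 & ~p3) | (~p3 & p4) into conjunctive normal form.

(~p4 & ~p5 & ~p3) | (~p3 & p4)
≡ (~p4 | ~p3) & (~p4 | p4) & (~p5 | ~p3) & (~p5 | p4) & (~p3 | ~p3) & (~p3 | p4)   [distribute | over &]
≡ (~p5 | p4) & ~p3   [simplify]

(~p5 | p4) & ~p3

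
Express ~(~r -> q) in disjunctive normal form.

~(~r -> q)
≡ ~(~~r | q)   [eliminate ->]
≡ ~~~r & ~q   [De Morgan]
≡ ~r & ~q   [double negation]

~r & ~q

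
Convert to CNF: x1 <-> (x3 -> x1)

x1 <-> (x3 -> x1)
⇔ (x1 -> (x3 -> x1)) & ((x3 -> x1) -> x1)   [eliminate <->]
⇔ (~x1 | (x3 -> x1)) & ((x3 -> x1) -> x1)   [eliminate ->]
⇔ (~x1 | ~x3 | x1) & ((x3 -> x1) -> x1)   [eliminate ->]
⇔ (~x1 | ~x3 | x1) & (~(x3 -> x1) | x1)   [eliminate ->]
⇔ (~x1 | ~x3 | x1) & (~(~x3 | x1) | x1)   [eliminate ->]
⇔ (~x1 | ~x3 | x1) & ((~~x3 & ~x1) | x1)   [De Morgan]
⇔ (~x1 | ~x3 | x1) & ((x3 & ~x1) | x1)   [double negation]
⇔ (~x1 | ~x3 | x1) & (x3 | x1) & (~x1 | x1)   [distribute | over &]
⇔ x3 | x1   [simplify]

x3 | x1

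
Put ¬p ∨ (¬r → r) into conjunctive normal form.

¬p ∨ (¬r → r)
≡ ¬p ∨ ¬¬r ∨ r   — eliminate →
≡ ¬p ∨ r ∨ r   — double negation
≡ ¬p ∨ r   — simplify

¬p ∨ r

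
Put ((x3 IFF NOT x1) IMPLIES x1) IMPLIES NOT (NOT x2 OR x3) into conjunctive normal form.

(NOT x3 OR NOT x1) AND (x1 OR x3 OR x2) AND (NOT x1 OR x2)

((x3 IFF NOT x1) IMPLIES x1) IMPLIES NOT (NOT x2 OR x3)
≡ NOT ((x3 IFF NOT x1) IMPLIES x1) OR NOT (NOT x2 OR x3)   (eliminate IMPLIES)
≡ NOT (NOT (x3 IFF NOT x1) OR x1) OR NOT (NOT x2 OR x3)   (eliminate IMPLIES)
≡ NOT (NOT ((x3 IMPLIES NOT x1) AND (NOT x1 IMPLIES x3)) OR x1) OR NOT (NOT x2 OR x3)   (eliminate IFF)
≡ NOT (NOT ((NOT x3 OR NOT x1) AND (NOT x1 IMPLIES x3)) OR x1) OR NOT (NOT x2 OR x3)   (eliminate IMPLIES)
≡ NOT (NOT ((NOT x3 OR NOT x1) AND (NOT NOT x1 OR x3)) OR x1) OR NOT (NOT x2 OR x3)   (eliminate IMPLIES)
≡ (NOT NOT ((NOT x3 OR NOT x1) AND (NOT NOT x1 OR x3)) AND NOT x1) OR NOT (NOT x2 OR x3)   (De Morgan)
≡ ((NOT x3 OR NOT x1) AND (NOT NOT x1 OR x3) AND NOT x1) OR NOT (NOT x2 OR x3)   (double negation)
≡ ((NOT x3 OR NOT x1) AND (x1 OR x3) AND NOT x1) OR NOT (NOT x2 OR x3)   (double negation)
≡ ((NOT x3 OR NOT x1) AND (x1 OR x3) AND NOT x1) OR (NOT NOT x2 AND NOT x3)   (De Morgan)
≡ ((NOT x3 OR NOT x1) AND (x1 OR x3) AND NOT x1) OR (x2 AND NOT x3)   (double negation)
≡ (NOT x3 OR NOT x1 OR x2) AND (NOT x3 OR NOT x1 OR NOT x3) AND (x1 OR x3 OR x2) AND (x1 OR x3 OR NOT x3) AND (NOT x1 OR x2) AND (NOT x1 OR NOT x3)   (distribute OR over AND)
≡ (NOT x3 OR NOT x1) AND (x1 OR x3 OR x2) AND (NOT x1 OR x2)   (simplify)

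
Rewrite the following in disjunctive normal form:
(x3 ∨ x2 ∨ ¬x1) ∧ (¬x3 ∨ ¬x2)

(x3 ∧ ¬x2) ∨ (x2 ∧ ¬x3) ∨ (¬x1 ∧ ¬x3) ∨ (¬x1 ∧ ¬x2)

(x3 ∨ x2 ∨ ¬x1) ∧ (¬x3 ∨ ¬x2)
≡ (x3 ∧ ¬x3) ∨ (x3 ∧ ¬x2) ∨ (x2 ∧ ¬x3) ∨ (x2 ∧ ¬x2) ∨ (¬x1 ∧ ¬x3) ∨ (¬x1 ∧ ¬x2)   (distribute ∧ over ∨)
≡ (x3 ∧ ¬x2) ∨ (x2 ∧ ¬x3) ∨ (¬x1 ∧ ¬x3) ∨ (¬x1 ∧ ¬x2)   (simplify)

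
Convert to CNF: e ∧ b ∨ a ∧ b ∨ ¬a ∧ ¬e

e ∧ b ∨ a ∧ b ∨ ¬a ∧ ¬e
= (e ∨ a ∨ ¬a) ∧ (e ∨ a ∨ ¬e) ∧ (e ∨ b ∨ ¬a) ∧ (e ∨ b ∨ ¬e) ∧ (b ∨ a ∨ ¬a) ∧ (b ∨ a ∨ ¬e) ∧ (b ∨ b ∨ ¬a) ∧ (b ∨ b ∨ ¬e)   [distribute ∨ over ∧]
= (b ∨ ¬a) ∧ (b ∨ ¬e)   [simplify]

(b ∨ ¬a) ∧ (b ∨ ¬e)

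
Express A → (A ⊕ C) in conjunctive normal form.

A → (A ⊕ C)
⇔ ¬A ∨ (A ⊕ C)   [eliminate →]
⇔ ¬A ∨ ((A ∨ C) ∧ ¬(A ∧ C))   [expand ⊕]
⇔ ¬A ∨ ((A ∨ C) ∧ (¬A ∨ ¬C))   [De Morgan]
⇔ (¬A ∨ A ∨ C) ∧ (¬A ∨ ¬A ∨ ¬C)   [distribute ∨ over ∧]
⇔ ¬A ∨ ¬C   [simplify]

¬A ∨ ¬C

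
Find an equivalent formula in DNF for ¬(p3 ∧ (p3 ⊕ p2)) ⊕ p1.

(¬p3 ∧ ¬p1) ∨ (p2 ∧ p3 ∧ ¬p1) ∨ (p3 ∧ ¬p2 ∧ p1)

¬(p3 ∧ (p3 ⊕ p2)) ⊕ p1
⇔ (¬(p3 ∧ (p3 ⊕ p2)) ∧ ¬p1) ∨ (¬¬(p3 ∧ (p3 ⊕ p2)) ∧ p1)   [expand ⊕]
⇔ (¬(p3 ∧ ((p3 ∧ ¬p2) ∨ (¬p3 ∧ p2))) ∧ ¬p1) ∨ (¬¬(p3 ∧ (p3 ⊕ p2)) ∧ p1)   [expand ⊕]
⇔ (¬(p3 ∧ ((p3 ∧ ¬p2) ∨ (¬p3 ∧ p2))) ∧ ¬p1) ∨ (¬¬(p3 ∧ ((p3 ∧ ¬p2) ∨ (¬p3 ∧ p2))) ∧ p1)   [expand ⊕]
⇔ ((¬p3 ∨ ¬((p3 ∧ ¬p2) ∨ (¬p3 ∧ p2))) ∧ ¬p1) ∨ (¬¬(p3 ∧ ((p3 ∧ ¬p2) ∨ (¬p3 ∧ p2))) ∧ p1)   [De Morgan]
⇔ ((¬p3 ∨ (¬(p3 ∧ ¬p2) ∧ ¬(¬p3 ∧ p2))) ∧ ¬p1) ∨ (¬¬(p3 ∧ ((p3 ∧ ¬p2) ∨ (¬p3 ∧ p2))) ∧ p1)   [De Morgan]
⇔ ((¬p3 ∨ ((¬p3 ∨ ¬¬p2) ∧ ¬(¬p3 ∧ p2))) ∧ ¬p1) ∨ (¬¬(p3 ∧ ((p3 ∧ ¬p2) ∨ (¬p3 ∧ p2))) ∧ p1)   [De Morgan]
⇔ ((¬p3 ∨ ((¬p3 ∨ p2) ∧ ¬(¬p3 ∧ p2))) ∧ ¬p1) ∨ (¬¬(p3 ∧ ((p3 ∧ ¬p2) ∨ (¬p3 ∧ p2))) ∧ p1)   [double negation]
⇔ ((¬p3 ∨ ((¬p3 ∨ p2) ∧ (¬¬p3 ∨ ¬p2))) ∧ ¬p1) ∨ (¬¬(p3 ∧ ((p3 ∧ ¬p2) ∨ (¬p3 ∧ p2))) ∧ p1)   [De Morgan]
⇔ ((¬p3 ∨ ((¬p3 ∨ p2) ∧ (p3 ∨ ¬p2))) ∧ ¬p1) ∨ (¬¬(p3 ∧ ((p3 ∧ ¬p2) ∨ (¬p3 ∧ p2))) ∧ p1)   [double negation]
⇔ ((¬p3 ∨ ((¬p3 ∨ p2) ∧ (p3 ∨ ¬p2))) ∧ ¬p1) ∨ (p3 ∧ ((p3 ∧ ¬p2) ∨ (¬p3 ∧ p2)) ∧ p1)   [double negation]
⇔ (¬p3 ∧ ¬p1) ∨ (¬p3 ∧ p3 ∧ ¬p1) ∨ (¬p3 ∧ ¬p2 ∧ ¬p1) ∨ (p2 ∧ p3 ∧ ¬p1) ∨ (p2 ∧ ¬p2 ∧ ¬p1) ∨ (p3 ∧ p3 ∧ ¬p2 ∧ p1) ∨ (p3 ∧ ¬p3 ∧ p2 ∧ p1)   [distribute ∧ over ∨]
⇔ (¬p3 ∧ ¬p1) ∨ (p2 ∧ p3 ∧ ¬p1) ∨ (p3 ∧ ¬p2 ∧ p1)   [simplify]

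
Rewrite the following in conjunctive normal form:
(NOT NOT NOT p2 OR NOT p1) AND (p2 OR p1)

(NOT p2 OR NOT p1) AND (p2 OR p1)

(NOT NOT NOT p2 OR NOT p1) AND (p2 OR p1)
≡ (NOT p2 OR NOT p1) AND (p2 OR p1)   (double negation)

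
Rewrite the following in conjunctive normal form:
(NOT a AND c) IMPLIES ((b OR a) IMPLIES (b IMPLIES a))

(NOT a AND c) IMPLIES ((b OR a) IMPLIES (b IMPLIES a))
⇔ NOT (NOT a AND c) OR ((b OR a) IMPLIES (b IMPLIES a))
⇔ NOT (NOT a AND c) OR NOT (b OR a) OR (b IMPLIES a)
⇔ NOT (NOT a AND c) OR NOT (b OR a) OR NOT b OR a
⇔ NOT NOT a OR NOT c OR NOT (b OR a) OR NOT b OR a
⇔ a OR NOT c OR NOT (b OR a) OR NOT b OR a
⇔ a OR NOT c OR (NOT b AND NOT a) OR NOT b OR a
⇔ (a OR NOT c OR NOT b OR NOT b OR a) AND (a OR NOT c OR NOT a OR NOT b OR a)
⇔ a OR NOT c OR NOT b

a OR NOT c OR NOT b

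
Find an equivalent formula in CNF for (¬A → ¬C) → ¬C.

¬A ∨ ¬C

(¬A → ¬C) → ¬C
= ¬(¬A → ¬C) ∨ ¬C   (eliminate →)
= ¬(¬¬A ∨ ¬C) ∨ ¬C   (eliminate →)
= (¬¬¬A ∧ ¬¬C) ∨ ¬C   (De Morgan)
= (¬A ∧ ¬¬C) ∨ ¬C   (double negation)
= (¬A ∧ C) ∨ ¬C   (double negation)
= (¬A ∨ ¬C) ∧ (C ∨ ¬C)   (distribute ∨ over ∧)
= ¬A ∨ ¬C   (simplify)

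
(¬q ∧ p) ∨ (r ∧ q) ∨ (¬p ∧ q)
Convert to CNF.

(¬q ∨ r ∨ ¬p) ∧ (p ∨ q)

(¬q ∧ p) ∨ (r ∧ q) ∨ (¬p ∧ q)
⇔ (¬q ∨ r ∨ ¬p) ∧ (¬q ∨ r ∨ q) ∧ (¬q ∨ q ∨ ¬p) ∧ (¬q ∨ q ∨ q) ∧ (p ∨ r ∨ ¬p) ∧ (p ∨ r ∨ q) ∧ (p ∨ q ∨ ¬p) ∧ (p ∨ q ∨ q)   (distribute ∨ over ∧)
⇔ (¬q ∨ r ∨ ¬p) ∧ (p ∨ q)   (simplify)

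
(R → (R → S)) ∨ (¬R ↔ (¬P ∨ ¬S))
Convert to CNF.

¬R ∨ S

(R → (R → S)) ∨ (¬R ↔ (¬P ∨ ¬S))
= ¬R ∨ (R → S) ∨ (¬R ↔ (¬P ∨ ¬S))   (eliminate →)
= ¬R ∨ ¬R ∨ S ∨ (¬R ↔ (¬P ∨ ¬S))   (eliminate →)
= ¬R ∨ ¬R ∨ S ∨ ((¬R → (¬P ∨ ¬S)) ∧ ((¬P ∨ ¬S) → ¬R))   (eliminate ↔)
= ¬R ∨ ¬R ∨ S ∨ ((¬¬R ∨ ¬P ∨ ¬S) ∧ ((¬P ∨ ¬S) → ¬R))   (eliminate →)
= ¬R ∨ ¬R ∨ S ∨ ((¬¬R ∨ ¬P ∨ ¬S) ∧ (¬(¬P ∨ ¬S) ∨ ¬R))   (eliminate →)
= ¬R ∨ ¬R ∨ S ∨ ((R ∨ ¬P ∨ ¬S) ∧ (¬(¬P ∨ ¬S) ∨ ¬R))   (double negation)
= ¬R ∨ ¬R ∨ S ∨ ((R ∨ ¬P ∨ ¬S) ∧ ((¬¬P ∧ ¬¬S) ∨ ¬R))   (De Morgan)
= ¬R ∨ ¬R ∨ S ∨ ((R ∨ ¬P ∨ ¬S) ∧ ((P ∧ ¬¬S) ∨ ¬R))   (double negation)
= ¬R ∨ ¬R ∨ S ∨ ((R ∨ ¬P ∨ ¬S) ∧ ((P ∧ S) ∨ ¬R))   (double negation)
= (¬R ∨ ¬R ∨ S ∨ R ∨ ¬P ∨ ¬S) ∧ (¬R ∨ ¬R ∨ S ∨ P ∨ ¬R) ∧ (¬R ∨ ¬R ∨ S ∨ S ∨ ¬R)   (distribute ∨ over ∧)
= ¬R ∨ S   (simplify)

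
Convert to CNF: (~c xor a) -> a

(~c xor a) -> a
⇔ ~(~c xor a) | a   (eliminate ->)
⇔ ~((~c | a) & ~(~c & a)) | a   (expand xor)
⇔ ~(~c | a) | ~~(~c & a) | a   (De Morgan)
⇔ (~~c & ~a) | ~~(~c & a) | a   (De Morgan)
⇔ (c & ~a) | ~~(~c & a) | a   (double negation)
⇔ (c & ~a) | (~c & a) | a   (double negation)
⇔ (c | ~c | a) & (c | a | a) & (~a | ~c | a) & (~a | a | a)   (distribute | over &)
⇔ c | a   (simplify)

c | a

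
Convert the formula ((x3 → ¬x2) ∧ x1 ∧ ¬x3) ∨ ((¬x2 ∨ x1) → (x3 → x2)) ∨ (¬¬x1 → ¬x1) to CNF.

((x3 → ¬x2) ∧ x1 ∧ ¬x3) ∨ ((¬x2 ∨ x1) → (x3 → x2)) ∨ (¬¬x1 → ¬x1)
≡ ((¬x3 ∨ ¬x2) ∧ x1 ∧ ¬x3) ∨ ((¬x2 ∨ x1) → (x3 → x2)) ∨ (¬¬x1 → ¬x1)   [eliminate →]
≡ ((¬x3 ∨ ¬x2) ∧ x1 ∧ ¬x3) ∨ ¬(¬x2 ∨ x1) ∨ (x3 → x2) ∨ (¬¬x1 → ¬x1)   [eliminate →]
≡ ((¬x3 ∨ ¬x2) ∧ x1 ∧ ¬x3) ∨ ¬(¬x2 ∨ x1) ∨ ¬x3 ∨ x2 ∨ (¬¬x1 → ¬x1)   [eliminate →]
≡ ((¬x3 ∨ ¬x2) ∧ x1 ∧ ¬x3) ∨ ¬(¬x2 ∨ x1) ∨ ¬x3 ∨ x2 ∨ ¬¬¬x1 ∨ ¬x1   [eliminate →]
≡ ((¬x3 ∨ ¬x2) ∧ x1 ∧ ¬x3) ∨ (¬¬x2 ∧ ¬x1) ∨ ¬x3 ∨ x2 ∨ ¬¬¬x1 ∨ ¬x1   [De Morgan]
≡ ((¬x3 ∨ ¬x2) ∧ x1 ∧ ¬x3) ∨ (x2 ∧ ¬x1) ∨ ¬x3 ∨ x2 ∨ ¬¬¬x1 ∨ ¬x1   [double negation]
≡ ((¬x3 ∨ ¬x2) ∧ x1 ∧ ¬x3) ∨ (x2 ∧ ¬x1) ∨ ¬x3 ∨ x2 ∨ ¬x1 ∨ ¬x1   [double negation]
≡ (¬x3 ∨ ¬x2 ∨ x2 ∨ ¬x3 ∨ x2 ∨ ¬x1 ∨ ¬x1) ∧ (¬x3 ∨ ¬x2 ∨ ¬x1 ∨ ¬x3 ∨ x2 ∨ ¬x1 ∨ ¬x1) ∧ (x1 ∨ x2 ∨ ¬x3 ∨ x2 ∨ ¬x1 ∨ ¬x1) ∧ (x1 ∨ ¬x1 ∨ ¬x3 ∨ x2 ∨ ¬x1 ∨ ¬x1) ∧ (¬x3 ∨ x2 ∨ ¬x3 ∨ x2 ∨ ¬x1 ∨ ¬x1) ∧ (¬x3 ∨ ¬x1 ∨ ¬x3 ∨ x2 ∨ ¬x1 ∨ ¬x1)   [distribute ∨ over ∧]
≡ ¬x3 ∨ x2 ∨ ¬x1   [simplify]

¬x3 ∨ x2 ∨ ¬x1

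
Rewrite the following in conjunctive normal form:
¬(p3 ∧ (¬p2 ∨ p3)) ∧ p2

¬p3 ∧ p2

¬(p3 ∧ (¬p2 ∨ p3)) ∧ p2
= (¬p3 ∨ ¬(¬p2 ∨ p3)) ∧ p2   [De Morgan]
= (¬p3 ∨ (¬¬p2 ∧ ¬p3)) ∧ p2   [De Morgan]
= (¬p3 ∨ (p2 ∧ ¬p3)) ∧ p2   [double negation]
= (¬p3 ∨ p2) ∧ (¬p3 ∨ ¬p3) ∧ p2   [distribute ∨ over ∧]
= ¬p3 ∧ p2   [simplify]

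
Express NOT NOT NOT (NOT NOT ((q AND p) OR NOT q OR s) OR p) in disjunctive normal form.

NOT p AND q AND NOT s

NOT NOT NOT (NOT NOT ((q AND p) OR NOT q OR s) OR p)
≡ NOT (NOT NOT ((q AND p) OR NOT q OR s) OR p)   — double negation
≡ NOT NOT NOT ((q AND p) OR NOT q OR s) AND NOT p   — De Morgan
≡ NOT ((q AND p) OR NOT q OR s) AND NOT p   — double negation
≡ NOT (q AND p) AND NOT NOT q AND NOT s AND NOT p   — De Morgan
≡ (NOT q OR NOT p) AND NOT NOT q AND NOT s AND NOT p   — De Morgan
≡ (NOT q OR NOT p) AND q AND NOT s AND NOT p   — double negation
≡ (NOT q AND q AND NOT s AND NOT p) OR (NOT p AND q AND NOT s AND NOT p)   — distribute AND over OR
≡ NOT p AND q AND NOT s   — simplify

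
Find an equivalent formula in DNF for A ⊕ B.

A ⊕ B
= (A ∧ ¬B) ∨ (¬A ∧ B)   [expand ⊕]

(A ∧ ¬B) ∨ (¬A ∧ B)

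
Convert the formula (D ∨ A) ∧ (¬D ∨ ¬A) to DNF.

(D ∨ A) ∧ (¬D ∨ ¬A)
= (D ∧ ¬D) ∨ (D ∧ ¬A) ∨ (A ∧ ¬D) ∨ (A ∧ ¬A)   [distribute ∧ over ∨]
= (D ∧ ¬A) ∨ (A ∧ ¬D)   [simplify]

(D ∧ ¬A) ∨ (A ∧ ¬D)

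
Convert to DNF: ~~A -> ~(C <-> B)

~~A -> ~(C <-> B)
⇔ ~~~A | ~(C <-> B)   (eliminate ->)
⇔ ~~~A | ~((C -> B) & (B -> C))   (eliminate <->)
⇔ ~~~A | ~((~C | B) & (B -> C))   (eliminate ->)
⇔ ~~~A | ~((~C | B) & (~B | C))   (eliminate ->)
⇔ ~A | ~((~C | B) & (~B | C))   (double negation)
⇔ ~A | ~(~C | B) | ~(~B | C)   (De Morgan)
⇔ ~A | (~~C & ~B) | ~(~B | C)   (De Morgan)
⇔ ~A | (C & ~B) | ~(~B | C)   (double negation)
⇔ ~A | (C & ~B) | (~~B & ~C)   (De Morgan)
⇔ ~A | (C & ~B) | (B & ~C)   (double negation)

~A | (C & ~B) | (B & ~C)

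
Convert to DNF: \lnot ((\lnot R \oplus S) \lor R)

\lnot ((\lnot R \oplus S) \lor R)
⇔ \lnot ((\lnot R \land \lnot S) \lor (\lnot \lnot R \land S) \lor R)   (expand \oplus)
⇔ \lnot (\lnot R \land \lnot S) \land \lnot (\lnot \lnot R \land S) \land \lnot R   (De Morgan)
⇔ (\lnot \lnot R \lor \lnot \lnot S) \land \lnot (\lnot \lnot R \land S) \land \lnot R   (De Morgan)
⇔ (R \lor \lnot \lnot S) \land \lnot (\lnot \lnot R \land S) \land \lnot R   (double negation)
⇔ (R \lor S) \land \lnot (\lnot \lnot R \land S) \land \lnot R   (double negation)
⇔ (R \lor S) \land (\lnot \lnot \lnot R \lor \lnot S) \land \lnot R   (De Morgan)
⇔ (R \lor S) \land (\lnot R \lor \lnot S) \land \lnot R   (double negation)
⇔ (R \land \lnot R \land \lnot R) \lor (R \land \lnot S \land \lnot R) \lor (S \land \lnot R \land \lnot R) \lor (S \land \lnot S \land \lnot R)   (distribute \land over \lor)
⇔ S \land \lnot R   (simplify)

S \land \lnot R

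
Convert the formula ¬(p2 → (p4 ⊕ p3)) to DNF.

(p2 ∧ ¬p4 ∧ ¬p3) ∨ (p2 ∧ p3 ∧ p4)

¬(p2 → (p4 ⊕ p3))
≡ ¬(¬p2 ∨ (p4 ⊕ p3))   (eliminate →)
≡ ¬(¬p2 ∨ (p4 ∧ ¬p3) ∨ (¬p4 ∧ p3))   (expand ⊕)
≡ ¬¬p2 ∧ ¬(p4 ∧ ¬p3) ∧ ¬(¬p4 ∧ p3)   (De Morgan)
≡ p2 ∧ ¬(p4 ∧ ¬p3) ∧ ¬(¬p4 ∧ p3)   (double negation)
≡ p2 ∧ (¬p4 ∨ ¬¬p3) ∧ ¬(¬p4 ∧ p3)   (De Morgan)
≡ p2 ∧ (¬p4 ∨ p3) ∧ ¬(¬p4 ∧ p3)   (double negation)
≡ p2 ∧ (¬p4 ∨ p3) ∧ (¬¬p4 ∨ ¬p3)   (De Morgan)
≡ p2 ∧ (¬p4 ∨ p3) ∧ (p4 ∨ ¬p3)   (double negation)
≡ (p2 ∧ ¬p4 ∧ p4) ∨ (p2 ∧ ¬p4 ∧ ¬p3) ∨ (p2 ∧ p3 ∧ p4) ∨ (p2 ∧ p3 ∧ ¬p3)   (distribute ∧ over ∨)
≡ (p2 ∧ ¬p4 ∧ ¬p3) ∨ (p2 ∧ p3 ∧ p4)   (simplify)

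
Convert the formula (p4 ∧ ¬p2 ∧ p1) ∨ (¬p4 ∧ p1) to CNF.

(p4 ∧ ¬p2 ∧ p1) ∨ (¬p4 ∧ p1)
⇔ (p4 ∨ ¬p4) ∧ (p4 ∨ p1) ∧ (¬p2 ∨ ¬p4) ∧ (¬p2 ∨ p1) ∧ (p1 ∨ ¬p4) ∧ (p1 ∨ p1)   — distribute ∨ over ∧
⇔ (¬p2 ∨ ¬p4) ∧ p1   — simplify

(¬p2 ∨ ¬p4) ∧ p1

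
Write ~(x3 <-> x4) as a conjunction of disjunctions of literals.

(x3 | x4) & (~x4 | ~x3)

~(x3 <-> x4)
⇔ ~((x3 -> x4) & (x4 -> x3))
⇔ ~((~x3 | x4) & (x4 -> x3))
⇔ ~((~x3 | x4) & (~x4 | x3))
⇔ ~(~x3 | x4) | ~(~x4 | x3)
⇔ (~~x3 & ~x4) | ~(~x4 | x3)
⇔ (x3 & ~x4) | ~(~x4 | x3)
⇔ (x3 & ~x4) | (~~x4 & ~x3)
⇔ (x3 & ~x4) | (x4 & ~x3)
⇔ (x3 | x4) & (x3 | ~x3) & (~x4 | x4) & (~x4 | ~x3)
⇔ (x3 | x4) & (~x4 | ~x3)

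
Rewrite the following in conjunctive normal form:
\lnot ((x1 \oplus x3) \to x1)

\lnot ((x1 \oplus x3) \to x1)
= \lnot (\lnot (x1 \oplus x3) \lor x1)   [eliminate \to]
= \lnot (\lnot ((x1 \lor x3) \land \lnot (x1 \land x3)) \lor x1)   [expand \oplus]
= \lnot \lnot ((x1 \lor x3) \land \lnot (x1 \land x3)) \land \lnot x1   [De Morgan]
= (x1 \lor x3) \land \lnot (x1 \land x3) \land \lnot x1   [double negation]
= (x1 \lor x3) \land (\lnot x1 \lor \lnot x3) \land \lnot x1   [De Morgan]
= (x1 \lor x3) \land \lnot x1   [simplify]

(x1 \lor x3) \land \lnot x1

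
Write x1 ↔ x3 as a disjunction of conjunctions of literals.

(¬x1 ∧ ¬x3) ∨ (x3 ∧ x1)

x1 ↔ x3
≡ (x1 → x3) ∧ (x3 → x1)   [eliminate ↔]
≡ (¬x1 ∨ x3) ∧ (x3 → x1)   [eliminate →]
≡ (¬x1 ∨ x3) ∧ (¬x3 ∨ x1)   [eliminate →]
≡ (¬x1 ∧ ¬x3) ∨ (¬x1 ∧ x1) ∨ (x3 ∧ ¬x3) ∨ (x3 ∧ x1)   [distribute ∧ over ∨]
≡ (¬x1 ∧ ¬x3) ∨ (x3 ∧ x1)   [simplify]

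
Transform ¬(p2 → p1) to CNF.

p2 ∧ ¬p1

¬(p2 → p1)
≡ ¬(¬p2 ∨ p1)   (eliminate →)
≡ ¬¬p2 ∧ ¬p1   (De Morgan)
≡ p2 ∧ ¬p1   (double negation)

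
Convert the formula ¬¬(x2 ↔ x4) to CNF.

¬¬(x2 ↔ x4)
≡ ¬¬((x2 → x4) ∧ (x4 → x2))
≡ ¬¬((¬x2 ∨ x4) ∧ (x4 → x2))
≡ ¬¬((¬x2 ∨ x4) ∧ (¬x4 ∨ x2))
≡ (¬x2 ∨ x4) ∧ (¬x4 ∨ x2)

(¬x2 ∨ x4) ∧ (¬x4 ∨ x2)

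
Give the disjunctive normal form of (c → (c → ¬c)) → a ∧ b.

(c → (c → ¬c)) → a ∧ b
≡ ¬(c → (c → ¬c)) ∨ a ∧ b
≡ ¬(¬c ∨ (c → ¬c)) ∨ a ∧ b
≡ ¬(¬c ∨ ¬c ∨ ¬c) ∨ a ∧ b
≡ ¬¬c ∧ ¬¬c ∧ ¬¬c ∨ a ∧ b
≡ c ∧ ¬¬c ∧ ¬¬c ∨ a ∧ b
≡ c ∧ c ∧ ¬¬c ∨ a ∧ b
≡ c ∧ c ∧ c ∨ a ∧ b
≡ c ∨ a ∧ b

c ∨ a ∧ b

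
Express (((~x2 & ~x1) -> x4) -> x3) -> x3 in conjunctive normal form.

x2 | x1 | x4 | x3

(((~x2 & ~x1) -> x4) -> x3) -> x3
= ~(((~x2 & ~x1) -> x4) -> x3) | x3   [eliminate ->]
= ~(~((~x2 & ~x1) -> x4) | x3) | x3   [eliminate ->]
= ~(~(~(~x2 & ~x1) | x4) | x3) | x3   [eliminate ->]
= (~~(~(~x2 & ~x1) | x4) & ~x3) | x3   [De Morgan]
= ((~(~x2 & ~x1) | x4) & ~x3) | x3   [double negation]
= ((~~x2 | ~~x1 | x4) & ~x3) | x3   [De Morgan]
= ((x2 | ~~x1 | x4) & ~x3) | x3   [double negation]
= ((x2 | x1 | x4) & ~x3) | x3   [double negation]
= (x2 | x1 | x4 | x3) & (~x3 | x3)   [distribute | over &]
= x2 | x1 | x4 | x3   [simplify]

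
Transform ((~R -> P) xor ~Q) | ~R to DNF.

(R & Q) | (P & Q) | ~R

((~R -> P) xor ~Q) | ~R
≡ ((~R -> P) & ~~Q) | (~(~R -> P) & ~Q) | ~R
≡ ((~~R | P) & ~~Q) | (~(~R -> P) & ~Q) | ~R
≡ ((~~R | P) & ~~Q) | (~(~~R | P) & ~Q) | ~R
≡ ((R | P) & ~~Q) | (~(~~R | P) & ~Q) | ~R
≡ ((R | P) & Q) | (~(~~R | P) & ~Q) | ~R
≡ ((R | P) & Q) | (~~~R & ~P & ~Q) | ~R
≡ ((R | P) & Q) | (~R & ~P & ~Q) | ~R
≡ (R & Q) | (P & Q) | (~R & ~P & ~Q) | ~R
≡ (R & Q) | (P & Q) | ~R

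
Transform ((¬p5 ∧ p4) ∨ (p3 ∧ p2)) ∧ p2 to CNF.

((¬p5 ∧ p4) ∨ (p3 ∧ p2)) ∧ p2
≡ (¬p5 ∨ p3) ∧ (¬p5 ∨ p2) ∧ (p4 ∨ p3) ∧ (p4 ∨ p2) ∧ p2   — distribute ∨ over ∧
≡ (¬p5 ∨ p3) ∧ (p4 ∨ p3) ∧ p2   — simplify

(¬p5 ∨ p3) ∧ (p4 ∨ p3) ∧ p2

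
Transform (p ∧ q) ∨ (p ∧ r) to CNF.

p ∧ (q ∨ r)

(p ∧ q) ∨ (p ∧ r)
= (p ∨ p) ∧ (p ∨ r) ∧ (q ∨ p) ∧ (q ∨ r)   (distribute ∨ over ∧)
= p ∧ (q ∨ r)   (simplify)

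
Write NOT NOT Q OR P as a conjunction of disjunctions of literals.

NOT NOT Q OR P
≡ Q OR P   [double negation]

Q OR P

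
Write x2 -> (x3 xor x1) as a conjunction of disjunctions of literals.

x2 -> (x3 xor x1)
⇔ ~x2 | (x3 xor x1)
⇔ ~x2 | ((x3 | x1) & ~(x3 & x1))
⇔ ~x2 | ((x3 | x1) & (~x3 | ~x1))
⇔ (~x2 | x3 | x1) & (~x2 | ~x3 | ~x1)

(~x2 | x3 | x1) & (~x2 | ~x3 | ~x1)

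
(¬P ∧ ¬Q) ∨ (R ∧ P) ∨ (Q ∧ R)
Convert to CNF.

(¬P ∧ ¬Q) ∨ (R ∧ P) ∨ (Q ∧ R)
≡ (¬P ∨ R ∨ Q) ∧ (¬P ∨ R ∨ R) ∧ (¬P ∨ P ∨ Q) ∧ (¬P ∨ P ∨ R) ∧ (¬Q ∨ R ∨ Q) ∧ (¬Q ∨ R ∨ R) ∧ (¬Q ∨ P ∨ Q) ∧ (¬Q ∨ P ∨ R)   — distribute ∨ over ∧
≡ (¬P ∨ R) ∧ (¬Q ∨ R)   — simplify

(¬P ∨ R) ∧ (¬Q ∨ R)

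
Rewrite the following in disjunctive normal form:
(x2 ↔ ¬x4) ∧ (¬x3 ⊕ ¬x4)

(¬x2 ∧ x4 ∧ ¬x3) ∨ (¬x4 ∧ x2 ∧ x3)

(x2 ↔ ¬x4) ∧ (¬x3 ⊕ ¬x4)
≡ (x2 → ¬x4) ∧ (¬x4 → x2) ∧ (¬x3 ⊕ ¬x4)   [eliminate ↔]
≡ (¬x2 ∨ ¬x4) ∧ (¬x4 → x2) ∧ (¬x3 ⊕ ¬x4)   [eliminate →]
≡ (¬x2 ∨ ¬x4) ∧ (¬¬x4 ∨ x2) ∧ (¬x3 ⊕ ¬x4)   [eliminate →]
≡ (¬x2 ∨ ¬x4) ∧ (¬¬x4 ∨ x2) ∧ ((¬x3 ∧ ¬¬x4) ∨ (¬¬x3 ∧ ¬x4))   [expand ⊕]
≡ (¬x2 ∨ ¬x4) ∧ (x4 ∨ x2) ∧ ((¬x3 ∧ ¬¬x4) ∨ (¬¬x3 ∧ ¬x4))   [double negation]
≡ (¬x2 ∨ ¬x4) ∧ (x4 ∨ x2) ∧ ((¬x3 ∧ x4) ∨ (¬¬x3 ∧ ¬x4))   [double negation]
≡ (¬x2 ∨ ¬x4) ∧ (x4 ∨ x2) ∧ ((¬x3 ∧ x4) ∨ (x3 ∧ ¬x4))   [double negation]
≡ (¬x2 ∧ x4 ∧ ¬x3 ∧ x4) ∨ (¬x2 ∧ x4 ∧ x3 ∧ ¬x4) ∨ (¬x2 ∧ x2 ∧ ¬x3 ∧ x4) ∨ (¬x2 ∧ x2 ∧ x3 ∧ ¬x4) ∨ (¬x4 ∧ x4 ∧ ¬x3 ∧ x4) ∨ (¬x4 ∧ x4 ∧ x3 ∧ ¬x4) ∨ (¬x4 ∧ x2 ∧ ¬x3 ∧ x4) ∨ (¬x4 ∧ x2 ∧ x3 ∧ ¬x4)   [distribute ∧ over ∨]
≡ (¬x2 ∧ x4 ∧ ¬x3) ∨ (¬x4 ∧ x2 ∧ x3)   [simplify]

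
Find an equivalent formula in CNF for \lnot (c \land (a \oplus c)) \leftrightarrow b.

(c \lor b) \land (\lnot a \lor \lnot c \lor b) \land (\lnot b \lor \lnot c \lor a)

\lnot (c \land (a \oplus c)) \leftrightarrow b
= (\lnot (c \land (a \oplus c)) \to b) \land (b \to \lnot (c \land (a \oplus c)))   — eliminate \leftrightarrow
= (\lnot \lnot (c \land (a \oplus c)) \lor b) \land (b \to \lnot (c \land (a \oplus c)))   — eliminate \to
= (\lnot \lnot (c \land (a \lor c) \land \lnot (a \land c)) \lor b) \land (b \to \lnot (c \land (a \oplus c)))   — expand \oplus
= (\lnot \lnot (c \land (a \lor c) \land \lnot (a \land c)) \lor b) \land (\lnot b \lor \lnot (c \land (a \oplus c)))   — eliminate \to
= (\lnot \lnot (c \land (a \lor c) \land \lnot (a \land c)) \lor b) \land (\lnot b \lor \lnot (c \land (a \lor c) \land \lnot (a \land c)))   — expand \oplus
= ((c \land (a \lor c) \land \lnot (a \land c)) \lor b) \land (\lnot b \lor \lnot (c \land (a \lor c) \land \lnot (a \land c)))   — double negation
= ((c \land (a \lor c) \land (\lnot a \lor \lnot c)) \lor b) \land (\lnot b \lor \lnot (c \land (a \lor c) \land \lnot (a \land c)))   — De Morgan
= ((c \land (a \lor c) \land (\lnot a \lor \lnot c)) \lor b) \land (\lnot b \lor \lnot c \lor \lnot (a \lor c) \lor \lnot \lnot (a \land c))   — De Morgan
= ((c \land (a \lor c) \land (\lnot a \lor \lnot c)) \lor b) \land (\lnot b \lor \lnot c \lor (\lnot a \land \lnot c) \lor \lnot \lnot (a \land c))   — De Morgan
= ((c \land (a \lor c) \land (\lnot a \lor \lnot c)) \lor b) \land (\lnot b \lor \lnot c \lor (\lnot a \land \lnot c) \lor (a \land c))   — double negation
= (c \lor b) \land (a \lor c \lor b) \land (\lnot a \lor \lnot c \lor b) \land (\lnot b \lor \lnot c \lor \lnot a \lor a) \land (\lnot b \lor \lnot c \lor \lnot a \lor c) \land (\lnot b \lor \lnot c \lor \lnot c \lor a) \land (\lnot b \lor \lnot c \lor \lnot c \lor c)   — distribute \lor over \land
= (c \lor b) \land (\lnot a \lor \lnot c \lor b) \land (\lnot b \lor \lnot c \lor a)   — simplify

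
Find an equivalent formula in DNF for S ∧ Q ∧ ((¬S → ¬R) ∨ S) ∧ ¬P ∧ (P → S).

S ∧ Q ∧ ((¬S → ¬R) ∨ S) ∧ ¬P ∧ (P → S)
≡ S ∧ Q ∧ (¬¬S ∨ ¬R ∨ S) ∧ ¬P ∧ (P → S)
≡ S ∧ Q ∧ (¬¬S ∨ ¬R ∨ S) ∧ ¬P ∧ (¬P ∨ S)
≡ S ∧ Q ∧ (S ∨ ¬R ∨ S) ∧ ¬P ∧ (¬P ∨ S)
≡ (S ∧ Q ∧ S ∧ ¬P ∧ ¬P) ∨ (S ∧ Q ∧ S ∧ ¬P ∧ S) ∨ (S ∧ Q ∧ ¬R ∧ ¬P ∧ ¬P) ∨ (S ∧ Q ∧ ¬R ∧ ¬P ∧ S) ∨ (S ∧ Q ∧ S ∧ ¬P ∧ ¬P) ∨ (S ∧ Q ∧ S ∧ ¬P ∧ S)
≡ S ∧ Q ∧ ¬P

S ∧ Q ∧ ¬P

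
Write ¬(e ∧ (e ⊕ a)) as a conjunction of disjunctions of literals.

¬e ∨ a

¬(e ∧ (e ⊕ a))
≡ ¬(e ∧ (e ∨ a) ∧ ¬(e ∧ a))   (expand ⊕)
≡ ¬e ∨ ¬(e ∨ a) ∨ ¬¬(e ∧ a)   (De Morgan)
≡ ¬e ∨ (¬e ∧ ¬a) ∨ ¬¬(e ∧ a)   (De Morgan)
≡ ¬e ∨ (¬e ∧ ¬a) ∨ (e ∧ a)   (double negation)
≡ (¬e ∨ ¬e ∨ e) ∧ (¬e ∨ ¬e ∨ a) ∧ (¬e ∨ ¬a ∨ e) ∧ (¬e ∨ ¬a ∨ a)   (distribute ∨ over ∧)
≡ ¬e ∨ a   (simplify)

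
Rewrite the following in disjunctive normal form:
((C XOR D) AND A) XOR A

((C XOR D) AND A) XOR A
⇔ ((C XOR D) AND A AND NOT A) OR (NOT ((C XOR D) AND A) AND A)   [expand XOR]
⇔ (((C AND NOT D) OR (NOT C AND D)) AND A AND NOT A) OR (NOT ((C XOR D) AND A) AND A)   [expand XOR]
⇔ (((C AND NOT D) OR (NOT C AND D)) AND A AND NOT A) OR (NOT (((C AND NOT D) OR (NOT C AND D)) AND A) AND A)   [expand XOR]
⇔ (((C AND NOT D) OR (NOT C AND D)) AND A AND NOT A) OR ((NOT ((C AND NOT D) OR (NOT C AND D)) OR NOT A) AND A)   [De Morgan]
⇔ (((C AND NOT D) OR (NOT C AND D)) AND A AND NOT A) OR (((NOT (C AND NOT D) AND NOT (NOT C AND D)) OR NOT A) AND A)   [De Morgan]
⇔ (((C AND NOT D) OR (NOT C AND D)) AND A AND NOT A) OR ((((NOT C OR NOT NOT D) AND NOT (NOT C AND D)) OR NOT A) AND A)   [De Morgan]
⇔ (((C AND NOT D) OR (NOT C AND D)) AND A AND NOT A) OR ((((NOT C OR D) AND NOT (NOT C AND D)) OR NOT A) AND A)   [double negation]
⇔ (((C AND NOT D) OR (NOT C AND D)) AND A AND NOT A) OR ((((NOT C OR D) AND (NOT NOT C OR NOT D)) OR NOT A) AND A)   [De Morgan]
⇔ (((C AND NOT D) OR (NOT C AND D)) AND A AND NOT A) OR ((((NOT C OR D) AND (C OR NOT D)) OR NOT A) AND A)   [double negation]
⇔ (C AND NOT D AND A AND NOT A) OR (NOT C AND D AND A AND NOT A) OR (NOT C AND C AND A) OR (NOT C AND NOT D AND A) OR (D AND C AND A) OR (D AND NOT D AND A) OR (NOT A AND A)   [distribute AND over OR]
⇔ (NOT C AND NOT D AND A) OR (D AND C AND A)   [simplify]

(NOT C AND NOT D AND A) OR (D AND C AND A)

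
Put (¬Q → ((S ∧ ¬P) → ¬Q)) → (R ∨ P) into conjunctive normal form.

(¬Q ∨ R ∨ P) ∧ (S ∨ R ∨ P) ∧ (Q ∨ R ∨ P)

(¬Q → ((S ∧ ¬P) → ¬Q)) → (R ∨ P)
= ¬(¬Q → ((S ∧ ¬P) → ¬Q)) ∨ R ∨ P   [eliminate →]
= ¬(¬¬Q ∨ ((S ∧ ¬P) → ¬Q)) ∨ R ∨ P   [eliminate →]
= ¬(¬¬Q ∨ ¬(S ∧ ¬P) ∨ ¬Q) ∨ R ∨ P   [eliminate →]
= (¬¬¬Q ∧ ¬¬(S ∧ ¬P) ∧ ¬¬Q) ∨ R ∨ P   [De Morgan]
= (¬Q ∧ ¬¬(S ∧ ¬P) ∧ ¬¬Q) ∨ R ∨ P   [double negation]
= (¬Q ∧ S ∧ ¬P ∧ ¬¬Q) ∨ R ∨ P   [double negation]
= (¬Q ∧ S ∧ ¬P ∧ Q) ∨ R ∨ P   [double negation]
= (¬Q ∨ R ∨ P) ∧ (S ∨ R ∨ P) ∧ (¬P ∨ R ∨ P) ∧ (Q ∨ R ∨ P)   [distribute ∨ over ∧]
= (¬Q ∨ R ∨ P) ∧ (S ∨ R ∨ P) ∧ (Q ∨ R ∨ P)   [simplify]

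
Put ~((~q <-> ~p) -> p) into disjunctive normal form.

~p & ~q

~((~q <-> ~p) -> p)
⇔ ~(~(~q <-> ~p) | p)
⇔ ~(~((~q -> ~p) & (~p -> ~q)) | p)
⇔ ~(~((~~q | ~p) & (~p -> ~q)) | p)
⇔ ~(~((~~q | ~p) & (~~p | ~q)) | p)
⇔ ~~((~~q | ~p) & (~~p | ~q)) & ~p
⇔ (~~q | ~p) & (~~p | ~q) & ~p
⇔ (q | ~p) & (~~p | ~q) & ~p
⇔ (q | ~p) & (p | ~q) & ~p
⇔ (q & p & ~p) | (q & ~q & ~p) | (~p & p & ~p) | (~p & ~q & ~p)
⇔ ~p & ~q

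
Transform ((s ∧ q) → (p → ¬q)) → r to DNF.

((s ∧ q) → (p → ¬q)) → r
⇔ ¬((s ∧ q) → (p → ¬q)) ∨ r   — eliminate →
⇔ ¬(¬(s ∧ q) ∨ (p → ¬q)) ∨ r   — eliminate →
⇔ ¬(¬(s ∧ q) ∨ ¬p ∨ ¬q) ∨ r   — eliminate →
⇔ (¬¬(s ∧ q) ∧ ¬¬p ∧ ¬¬q) ∨ r   — De Morgan
⇔ (s ∧ q ∧ ¬¬p ∧ ¬¬q) ∨ r   — double negation
⇔ (s ∧ q ∧ p ∧ ¬¬q) ∨ r   — double negation
⇔ (s ∧ q ∧ p ∧ q) ∨ r   — double negation
⇔ (s ∧ q ∧ p) ∨ r   — simplify

(s ∧ q ∧ p) ∨ r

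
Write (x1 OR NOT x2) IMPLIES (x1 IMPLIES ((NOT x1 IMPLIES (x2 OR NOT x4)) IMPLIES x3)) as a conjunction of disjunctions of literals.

NOT x1 OR x3

(x1 OR NOT x2) IMPLIES (x1 IMPLIES ((NOT x1 IMPLIES (x2 OR NOT x4)) IMPLIES x3))
≡ NOT (x1 OR NOT x2) OR (x1 IMPLIES ((NOT x1 IMPLIES (x2 OR NOT x4)) IMPLIES x3))   [eliminate IMPLIES]
≡ NOT (x1 OR NOT x2) OR NOT x1 OR ((NOT x1 IMPLIES (x2 OR NOT x4)) IMPLIES x3)   [eliminate IMPLIES]
≡ NOT (x1 OR NOT x2) OR NOT x1 OR NOT (NOT x1 IMPLIES (x2 OR NOT x4)) OR x3   [eliminate IMPLIES]
≡ NOT (x1 OR NOT x2) OR NOT x1 OR NOT (NOT NOT x1 OR x2 OR NOT x4) OR x3   [eliminate IMPLIES]
≡ (NOT x1 AND NOT NOT x2) OR NOT x1 OR NOT (NOT NOT x1 OR x2 OR NOT x4) OR x3   [De Morgan]
≡ (NOT x1 AND x2) OR NOT x1 OR NOT (NOT NOT x1 OR x2 OR NOT x4) OR x3   [double negation]
≡ (NOT x1 AND x2) OR NOT x1 OR (NOT NOT NOT x1 AND NOT x2 AND NOT NOT x4) OR x3   [De Morgan]
≡ (NOT x1 AND x2) OR NOT x1 OR (NOT x1 AND NOT x2 AND NOT NOT x4) OR x3   [double negation]
≡ (NOT x1 AND x2) OR NOT x1 OR (NOT x1 AND NOT x2 AND x4) OR x3   [double negation]
≡ (NOT x1 OR NOT x1 OR NOT x1 OR x3) AND (NOT x1 OR NOT x1 OR NOT x2 OR x3) AND (NOT x1 OR NOT x1 OR x4 OR x3) AND (x2 OR NOT x1 OR NOT x1 OR x3) AND (x2 OR NOT x1 OR NOT x2 OR x3) AND (x2 OR NOT x1 OR x4 OR x3)   [distribute OR over AND]
≡ NOT x1 OR x3   [simplify]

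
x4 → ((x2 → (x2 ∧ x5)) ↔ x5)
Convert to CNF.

¬x4 ∨ x2 ∨ x5

x4 → ((x2 → (x2 ∧ x5)) ↔ x5)
≡ ¬x4 ∨ ((x2 → (x2 ∧ x5)) ↔ x5)   [eliminate →]
≡ ¬x4 ∨ (((x2 → (x2 ∧ x5)) → x5) ∧ (x5 → (x2 → (x2 ∧ x5))))   [eliminate ↔]
≡ ¬x4 ∨ ((¬(x2 → (x2 ∧ x5)) ∨ x5) ∧ (x5 → (x2 → (x2 ∧ x5))))   [eliminate →]
≡ ¬x4 ∨ ((¬(¬x2 ∨ (x2 ∧ x5)) ∨ x5) ∧ (x5 → (x2 → (x2 ∧ x5))))   [eliminate →]
≡ ¬x4 ∨ ((¬(¬x2 ∨ (x2 ∧ x5)) ∨ x5) ∧ (¬x5 ∨ (x2 → (x2 ∧ x5))))   [eliminate →]
≡ ¬x4 ∨ ((¬(¬x2 ∨ (x2 ∧ x5)) ∨ x5) ∧ (¬x5 ∨ ¬x2 ∨ (x2 ∧ x5)))   [eliminate →]
≡ ¬x4 ∨ (((¬¬x2 ∧ ¬(x2 ∧ x5)) ∨ x5) ∧ (¬x5 ∨ ¬x2 ∨ (x2 ∧ x5)))   [De Morgan]
≡ ¬x4 ∨ (((x2 ∧ ¬(x2 ∧ x5)) ∨ x5) ∧ (¬x5 ∨ ¬x2 ∨ (x2 ∧ x5)))   [double negation]
≡ ¬x4 ∨ (((x2 ∧ (¬x2 ∨ ¬x5)) ∨ x5) ∧ (¬x5 ∨ ¬x2 ∨ (x2 ∧ x5)))   [De Morgan]
≡ (¬x4 ∨ x2 ∨ x5) ∧ (¬x4 ∨ ¬x2 ∨ ¬x5 ∨ x5) ∧ (¬x4 ∨ ¬x5 ∨ ¬x2 ∨ x2) ∧ (¬x4 ∨ ¬x5 ∨ ¬x2 ∨ x5)   [distribute ∨ over ∧]
≡ ¬x4 ∨ x2 ∨ x5   [simplify]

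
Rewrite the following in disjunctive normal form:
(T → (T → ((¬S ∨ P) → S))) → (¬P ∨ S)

(T ∧ ¬S) ∨ ¬P ∨ S

(T → (T → ((¬S ∨ P) → S))) → (¬P ∨ S)
⇔ ¬(T → (T → ((¬S ∨ P) → S))) ∨ ¬P ∨ S
⇔ ¬(¬T ∨ (T → ((¬S ∨ P) → S))) ∨ ¬P ∨ S
⇔ ¬(¬T ∨ ¬T ∨ ((¬S ∨ P) → S)) ∨ ¬P ∨ S
⇔ ¬(¬T ∨ ¬T ∨ ¬(¬S ∨ P) ∨ S) ∨ ¬P ∨ S
⇔ (¬¬T ∧ ¬¬T ∧ ¬¬(¬S ∨ P) ∧ ¬S) ∨ ¬P ∨ S
⇔ (T ∧ ¬¬T ∧ ¬¬(¬S ∨ P) ∧ ¬S) ∨ ¬P ∨ S
⇔ (T ∧ T ∧ ¬¬(¬S ∨ P) ∧ ¬S) ∨ ¬P ∨ S
⇔ (T ∧ T ∧ (¬S ∨ P) ∧ ¬S) ∨ ¬P ∨ S
⇔ (T ∧ T ∧ ¬S ∧ ¬S) ∨ (T ∧ T ∧ P ∧ ¬S) ∨ ¬P ∨ S
⇔ (T ∧ ¬S) ∨ ¬P ∨ S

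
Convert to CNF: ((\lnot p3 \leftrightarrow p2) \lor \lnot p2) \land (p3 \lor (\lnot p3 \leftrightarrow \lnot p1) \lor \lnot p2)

((\lnot p3 \leftrightarrow p2) \lor \lnot p2) \land (p3 \lor (\lnot p3 \leftrightarrow \lnot p1) \lor \lnot p2)
= (((\lnot p3 \to p2) \land (p2 \to \lnot p3)) \lor \lnot p2) \land (p3 \lor (\lnot p3 \leftrightarrow \lnot p1) \lor \lnot p2)   [eliminate \leftrightarrow]
= (((\lnot \lnot p3 \lor p2) \land (p2 \to \lnot p3)) \lor \lnot p2) \land (p3 \lor (\lnot p3 \leftrightarrow \lnot p1) \lor \lnot p2)   [eliminate \to]
= (((\lnot \lnot p3 \lor p2) \land (\lnot p2 \lor \lnot p3)) \lor \lnot p2) \land (p3 \lor (\lnot p3 \leftrightarrow \lnot p1) \lor \lnot p2)   [eliminate \to]
= (((\lnot \lnot p3 \lor p2) \land (\lnot p2 \lor \lnot p3)) \lor \lnot p2) \land (p3 \lor ((\lnot p3 \to \lnot p1) \land (\lnot p1 \to \lnot p3)) \lor \lnot p2)   [eliminate \leftrightarrow]
= (((\lnot \lnot p3 \lor p2) \land (\lnot p2 \lor \lnot p3)) \lor \lnot p2) \land (p3 \lor ((\lnot \lnot p3 \lor \lnot p1) \land (\lnot p1 \to \lnot p3)) \lor \lnot p2)   [eliminate \to]
= (((\lnot \lnot p3 \lor p2) \land (\lnot p2 \lor \lnot p3)) \lor \lnot p2) \land (p3 \lor ((\lnot \lnot p3 \lor \lnot p1) \land (\lnot \lnot p1 \lor \lnot p3)) \lor \lnot p2)   [eliminate \to]
= (((p3 \lor p2) \land (\lnot p2 \lor \lnot p3)) \lor \lnot p2) \land (p3 \lor ((\lnot \lnot p3 \lor \lnot p1) \land (\lnot \lnot p1 \lor \lnot p3)) \lor \lnot p2)   [double negation]
= (((p3 \lor p2) \land (\lnot p2 \lor \lnot p3)) \lor \lnot p2) \land (p3 \lor ((p3 \lor \lnot p1) \land (\lnot \lnot p1 \lor \lnot p3)) \lor \lnot p2)   [double negation]
= (((p3 \lor p2) \land (\lnot p2 \lor \lnot p3)) \lor \lnot p2) \land (p3 \lor ((p3 \lor \lnot p1) \land (p1 \lor \lnot p3)) \lor \lnot p2)   [double negation]
= (p3 \lor p2 \lor \lnot p2) \land (\lnot p2 \lor \lnot p3 \lor \lnot p2) \land (p3 \lor p3 \lor \lnot p1 \lor \lnot p2) \land (p3 \lor p1 \lor \lnot p3 \lor \lnot p2)   [distribute \lor over \land]
= (\lnot p2 \lor \lnot p3) \land (p3 \lor \lnot p1 \lor \lnot p2)   [simplify]

(\lnot p2 \lor \lnot p3) \land (p3 \lor \lnot p1 \lor \lnot p2)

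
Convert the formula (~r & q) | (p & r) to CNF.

(~r & q) | (p & r)
⇔ (~r | p) & (~r | r) & (q | p) & (q | r)   — distribute | over &
⇔ (~r | p) & (q | p) & (q | r)   — simplify

(~r | p) & (q | p) & (q | r)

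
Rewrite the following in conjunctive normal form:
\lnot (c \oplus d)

(\lnot c \lor d) \land (\lnot d \lor c)

\lnot (c \oplus d)
≡ \lnot ((c \lor d) \land \lnot (c \land d))
≡ \lnot (c \lor d) \lor \lnot \lnot (c \land d)
≡ (\lnot c \land \lnot d) \lor \lnot \lnot (c \land d)
≡ (\lnot c \land \lnot d) \lor (c \land d)
≡ (\lnot c \lor c) \land (\lnot c \lor d) \land (\lnot d \lor c) \land (\lnot d \lor d)
≡ (\lnot c \lor d) \land (\lnot d \lor c)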